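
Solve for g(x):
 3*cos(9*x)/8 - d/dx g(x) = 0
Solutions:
 g(x) = C1 + sin(9*x)/24


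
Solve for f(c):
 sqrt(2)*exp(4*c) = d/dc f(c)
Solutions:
 f(c) = C1 + sqrt(2)*exp(4*c)/4


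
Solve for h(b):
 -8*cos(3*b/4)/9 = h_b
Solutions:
 h(b) = C1 - 32*sin(3*b/4)/27


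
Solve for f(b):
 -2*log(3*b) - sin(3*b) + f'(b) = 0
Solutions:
 f(b) = C1 + 2*b*log(b) - 2*b + 2*b*log(3) - cos(3*b)/3


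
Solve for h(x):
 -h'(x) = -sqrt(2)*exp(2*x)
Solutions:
 h(x) = C1 + sqrt(2)*exp(2*x)/2


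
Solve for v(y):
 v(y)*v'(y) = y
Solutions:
 v(y) = -sqrt(C1 + y^2)
 v(y) = sqrt(C1 + y^2)


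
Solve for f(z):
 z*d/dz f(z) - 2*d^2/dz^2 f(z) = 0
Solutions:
 f(z) = C1 + C2*erfi(z/2)


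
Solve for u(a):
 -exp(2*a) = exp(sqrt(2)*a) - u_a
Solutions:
 u(a) = C1 + exp(2*a)/2 + sqrt(2)*exp(sqrt(2)*a)/2


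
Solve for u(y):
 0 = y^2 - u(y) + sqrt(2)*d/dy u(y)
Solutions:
 u(y) = C1*exp(sqrt(2)*y/2) + y^2 + 2*sqrt(2)*y + 4


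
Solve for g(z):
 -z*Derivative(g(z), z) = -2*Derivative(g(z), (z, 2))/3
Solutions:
 g(z) = C1 + C2*erfi(sqrt(3)*z/2)


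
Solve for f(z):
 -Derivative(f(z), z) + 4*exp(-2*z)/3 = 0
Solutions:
 f(z) = C1 - 2*exp(-2*z)/3


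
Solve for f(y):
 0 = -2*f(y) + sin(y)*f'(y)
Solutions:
 f(y) = C1*(cos(y) - 1)/(cos(y) + 1)


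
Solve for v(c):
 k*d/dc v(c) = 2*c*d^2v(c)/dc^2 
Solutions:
 v(c) = C1 + c^(re(k)/2 + 1)*(C2*sin(log(c)*Abs(im(k))/2) + C3*cos(log(c)*im(k)/2))


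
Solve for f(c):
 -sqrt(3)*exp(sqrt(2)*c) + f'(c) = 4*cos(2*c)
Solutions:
 f(c) = C1 + sqrt(6)*exp(sqrt(2)*c)/2 + 2*sin(2*c)


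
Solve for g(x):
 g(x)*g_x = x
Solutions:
 g(x) = -sqrt(C1 + x^2)
 g(x) = sqrt(C1 + x^2)


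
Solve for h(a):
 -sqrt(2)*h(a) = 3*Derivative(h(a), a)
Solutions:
 h(a) = C1*exp(-sqrt(2)*a/3)


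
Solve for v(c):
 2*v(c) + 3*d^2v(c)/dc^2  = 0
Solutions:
 v(c) = C1*sin(sqrt(6)*c/3) + C2*cos(sqrt(6)*c/3)


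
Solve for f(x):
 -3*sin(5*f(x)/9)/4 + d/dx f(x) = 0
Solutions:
 -3*x/4 + 9*log(cos(5*f(x)/9) - 1)/10 - 9*log(cos(5*f(x)/9) + 1)/10 = C1


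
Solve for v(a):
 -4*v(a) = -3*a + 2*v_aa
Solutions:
 v(a) = C1*sin(sqrt(2)*a) + C2*cos(sqrt(2)*a) + 3*a/4


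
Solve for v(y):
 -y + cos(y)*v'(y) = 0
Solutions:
 v(y) = C1 + Integral(y/cos(y), y)


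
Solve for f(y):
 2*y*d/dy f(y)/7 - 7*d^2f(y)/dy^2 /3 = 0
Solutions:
 f(y) = C1 + C2*erfi(sqrt(3)*y/7)


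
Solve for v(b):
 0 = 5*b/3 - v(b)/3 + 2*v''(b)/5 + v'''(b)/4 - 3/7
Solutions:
 v(b) = C1*exp(-b*(32*2^(2/3)/(15*sqrt(3065) + 869)^(1/3) + 2^(1/3)*(15*sqrt(3065) + 869)^(1/3) + 16)/30)*sin(2^(1/3)*sqrt(3)*b*(-(15*sqrt(3065) + 869)^(1/3) + 32*2^(1/3)/(15*sqrt(3065) + 869)^(1/3))/30) + C2*exp(-b*(32*2^(2/3)/(15*sqrt(3065) + 869)^(1/3) + 2^(1/3)*(15*sqrt(3065) + 869)^(1/3) + 16)/30)*cos(2^(1/3)*sqrt(3)*b*(-(15*sqrt(3065) + 869)^(1/3) + 32*2^(1/3)/(15*sqrt(3065) + 869)^(1/3))/30) + C3*exp(b*(-8 + 32*2^(2/3)/(15*sqrt(3065) + 869)^(1/3) + 2^(1/3)*(15*sqrt(3065) + 869)^(1/3))/15) + 5*b - 9/7


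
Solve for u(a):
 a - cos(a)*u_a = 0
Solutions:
 u(a) = C1 + Integral(a/cos(a), a)


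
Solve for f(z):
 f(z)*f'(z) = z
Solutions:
 f(z) = -sqrt(C1 + z^2)
 f(z) = sqrt(C1 + z^2)


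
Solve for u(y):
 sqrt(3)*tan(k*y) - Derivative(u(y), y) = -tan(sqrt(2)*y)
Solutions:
 u(y) = C1 + sqrt(3)*Piecewise((-log(cos(k*y))/k, Ne(k, 0)), (0, True)) - sqrt(2)*log(cos(sqrt(2)*y))/2


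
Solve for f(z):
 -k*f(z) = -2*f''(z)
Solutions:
 f(z) = C1*exp(-sqrt(2)*sqrt(k)*z/2) + C2*exp(sqrt(2)*sqrt(k)*z/2)


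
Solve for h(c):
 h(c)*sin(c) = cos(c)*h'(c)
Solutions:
 h(c) = C1/cos(c)


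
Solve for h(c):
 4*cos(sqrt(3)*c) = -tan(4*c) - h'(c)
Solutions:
 h(c) = C1 + log(cos(4*c))/4 - 4*sqrt(3)*sin(sqrt(3)*c)/3


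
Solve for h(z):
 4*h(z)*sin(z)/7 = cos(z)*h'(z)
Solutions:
 h(z) = C1/cos(z)^(4/7)


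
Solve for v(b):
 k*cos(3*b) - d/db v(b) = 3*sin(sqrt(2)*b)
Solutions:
 v(b) = C1 + k*sin(3*b)/3 + 3*sqrt(2)*cos(sqrt(2)*b)/2


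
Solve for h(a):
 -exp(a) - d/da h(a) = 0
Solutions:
 h(a) = C1 - exp(a)


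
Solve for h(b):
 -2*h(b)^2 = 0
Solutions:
 h(b) = 0


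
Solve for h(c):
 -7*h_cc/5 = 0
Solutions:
 h(c) = C1 + C2*c


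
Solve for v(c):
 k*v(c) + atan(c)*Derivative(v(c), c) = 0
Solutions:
 v(c) = C1*exp(-k*Integral(1/atan(c), c))


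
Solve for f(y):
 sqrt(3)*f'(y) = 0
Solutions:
 f(y) = C1


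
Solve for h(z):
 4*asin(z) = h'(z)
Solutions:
 h(z) = C1 + 4*z*asin(z) + 4*sqrt(1 - z^2)


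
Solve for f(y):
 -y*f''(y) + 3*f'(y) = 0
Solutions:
 f(y) = C1 + C2*y^4


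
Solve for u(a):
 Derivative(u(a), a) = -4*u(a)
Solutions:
 u(a) = C1*exp(-4*a)


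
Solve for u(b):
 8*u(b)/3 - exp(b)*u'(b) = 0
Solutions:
 u(b) = C1*exp(-8*exp(-b)/3)


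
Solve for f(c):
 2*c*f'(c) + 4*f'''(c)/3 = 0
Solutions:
 f(c) = C1 + Integral(C2*airyai(-2^(2/3)*3^(1/3)*c/2) + C3*airybi(-2^(2/3)*3^(1/3)*c/2), c)


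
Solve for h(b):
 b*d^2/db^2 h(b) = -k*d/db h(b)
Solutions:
 h(b) = C1 + b^(1 - re(k))*(C2*sin(log(b)*Abs(im(k))) + C3*cos(log(b)*im(k)))


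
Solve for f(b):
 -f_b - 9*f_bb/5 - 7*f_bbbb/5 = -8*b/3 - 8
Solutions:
 f(b) = C1 + C2*exp(b*(-6*98^(1/3)/(35 + sqrt(1981))^(1/3) + 28^(1/3)*(35 + sqrt(1981))^(1/3))/28)*sin(sqrt(3)*b*(6*98^(1/3)/(35 + sqrt(1981))^(1/3) + 28^(1/3)*(35 + sqrt(1981))^(1/3))/28) + C3*exp(b*(-6*98^(1/3)/(35 + sqrt(1981))^(1/3) + 28^(1/3)*(35 + sqrt(1981))^(1/3))/28)*cos(sqrt(3)*b*(6*98^(1/3)/(35 + sqrt(1981))^(1/3) + 28^(1/3)*(35 + sqrt(1981))^(1/3))/28) + C4*exp(-b*(-6*98^(1/3)/(35 + sqrt(1981))^(1/3) + 28^(1/3)*(35 + sqrt(1981))^(1/3))/14) + 4*b^2/3 + 16*b/5


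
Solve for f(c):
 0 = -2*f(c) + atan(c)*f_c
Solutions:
 f(c) = C1*exp(2*Integral(1/atan(c), c))


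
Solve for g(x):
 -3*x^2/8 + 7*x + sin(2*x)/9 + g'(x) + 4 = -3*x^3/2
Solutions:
 g(x) = C1 - 3*x^4/8 + x^3/8 - 7*x^2/2 - 4*x + cos(2*x)/18


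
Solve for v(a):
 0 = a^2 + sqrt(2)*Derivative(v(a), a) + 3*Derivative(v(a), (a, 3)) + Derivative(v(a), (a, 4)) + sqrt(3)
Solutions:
 v(a) = C1 + C2*exp(a*(-1 + 1/(2*(sqrt(2)/2 + 1 + sqrt(-4 + (sqrt(2) + 2)^2)/2)^(1/3)) + (sqrt(2)/2 + 1 + sqrt(-4 + (sqrt(2) + 2)^2)/2)^(1/3)/2))*sin(sqrt(3)*a*(-(27*sqrt(2)/2 + 27 + 27*sqrt(-4 + (sqrt(2) + 2)^2)/2)^(1/3) + 9/(27*sqrt(2)/2 + 27 + 27*sqrt(-4 + (sqrt(2) + 2)^2)/2)^(1/3))/6) + C3*exp(a*(-1 + 1/(2*(sqrt(2)/2 + 1 + sqrt(-4 + (sqrt(2) + 2)^2)/2)^(1/3)) + (sqrt(2)/2 + 1 + sqrt(-4 + (sqrt(2) + 2)^2)/2)^(1/3)/2))*cos(sqrt(3)*a*(-(27*sqrt(2)/2 + 27 + 27*sqrt(-4 + (sqrt(2) + 2)^2)/2)^(1/3) + 9/(27*sqrt(2)/2 + 27 + 27*sqrt(-4 + (sqrt(2) + 2)^2)/2)^(1/3))/6) + C4*exp(-a*((sqrt(2)/2 + 1 + sqrt(-4 + (sqrt(2) + 2)^2)/2)^(-1/3) + 1 + (sqrt(2)/2 + 1 + sqrt(-4 + (sqrt(2) + 2)^2)/2)^(1/3))) - sqrt(2)*a^3/6 - sqrt(6)*a/2 + 3*a


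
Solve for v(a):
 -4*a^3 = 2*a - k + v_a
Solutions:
 v(a) = C1 - a^4 - a^2 + a*k


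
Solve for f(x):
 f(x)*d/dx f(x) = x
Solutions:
 f(x) = -sqrt(C1 + x^2)
 f(x) = sqrt(C1 + x^2)


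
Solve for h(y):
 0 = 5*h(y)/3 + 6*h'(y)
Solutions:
 h(y) = C1*exp(-5*y/18)


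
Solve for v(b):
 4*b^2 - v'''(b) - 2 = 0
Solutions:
 v(b) = C1 + C2*b + C3*b^2 + b^5/15 - b^3/3


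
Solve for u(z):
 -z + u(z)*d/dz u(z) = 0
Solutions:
 u(z) = -sqrt(C1 + z^2)
 u(z) = sqrt(C1 + z^2)


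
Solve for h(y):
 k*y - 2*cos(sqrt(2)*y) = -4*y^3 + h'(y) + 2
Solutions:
 h(y) = C1 + k*y^2/2 + y^4 - 2*y - sqrt(2)*sin(sqrt(2)*y)


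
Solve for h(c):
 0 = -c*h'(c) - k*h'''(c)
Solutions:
 h(c) = C1 + Integral(C2*airyai(c*(-1/k)^(1/3)) + C3*airybi(c*(-1/k)^(1/3)), c)


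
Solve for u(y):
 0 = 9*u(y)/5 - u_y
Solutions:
 u(y) = C1*exp(9*y/5)


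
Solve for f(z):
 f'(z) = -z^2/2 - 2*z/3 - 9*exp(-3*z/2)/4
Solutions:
 f(z) = C1 - z^3/6 - z^2/3 + 3*exp(-3*z/2)/2


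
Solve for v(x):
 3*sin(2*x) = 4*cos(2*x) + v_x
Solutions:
 v(x) = C1 - 2*sin(2*x) - 3*cos(2*x)/2


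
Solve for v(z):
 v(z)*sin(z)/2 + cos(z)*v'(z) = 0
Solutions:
 v(z) = C1*sqrt(cos(z))


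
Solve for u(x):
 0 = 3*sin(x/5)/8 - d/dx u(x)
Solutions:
 u(x) = C1 - 15*cos(x/5)/8


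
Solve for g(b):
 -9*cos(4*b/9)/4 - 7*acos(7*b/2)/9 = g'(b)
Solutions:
 g(b) = C1 - 7*b*acos(7*b/2)/9 + sqrt(4 - 49*b^2)/9 - 81*sin(4*b/9)/16


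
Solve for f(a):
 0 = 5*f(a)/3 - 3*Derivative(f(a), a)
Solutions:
 f(a) = C1*exp(5*a/9)


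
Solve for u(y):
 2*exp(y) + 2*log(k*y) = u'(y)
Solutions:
 u(y) = C1 + 2*y*log(k*y) - 2*y + 2*exp(y)


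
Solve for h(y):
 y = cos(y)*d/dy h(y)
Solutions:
 h(y) = C1 + Integral(y/cos(y), y)


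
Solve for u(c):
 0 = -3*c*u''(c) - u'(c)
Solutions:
 u(c) = C1 + C2*c^(2/3)


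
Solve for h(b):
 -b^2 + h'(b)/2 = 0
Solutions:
 h(b) = C1 + 2*b^3/3


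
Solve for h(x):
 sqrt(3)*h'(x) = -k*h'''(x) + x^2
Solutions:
 h(x) = C1 + C2*exp(-3^(1/4)*x*sqrt(-1/k)) + C3*exp(3^(1/4)*x*sqrt(-1/k)) - 2*k*x/3 + sqrt(3)*x^3/9


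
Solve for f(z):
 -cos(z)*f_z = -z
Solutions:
 f(z) = C1 + Integral(z/cos(z), z)


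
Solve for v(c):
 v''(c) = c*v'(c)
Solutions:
 v(c) = C1 + C2*erfi(sqrt(2)*c/2)


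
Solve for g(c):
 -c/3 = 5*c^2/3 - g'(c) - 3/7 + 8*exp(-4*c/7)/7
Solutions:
 g(c) = C1 + 5*c^3/9 + c^2/6 - 3*c/7 - 2*exp(-4*c/7)


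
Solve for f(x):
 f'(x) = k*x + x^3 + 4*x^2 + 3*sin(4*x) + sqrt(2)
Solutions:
 f(x) = C1 + k*x^2/2 + x^4/4 + 4*x^3/3 + sqrt(2)*x - 3*cos(4*x)/4


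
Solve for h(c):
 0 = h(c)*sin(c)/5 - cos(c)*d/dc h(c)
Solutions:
 h(c) = C1/cos(c)^(1/5)


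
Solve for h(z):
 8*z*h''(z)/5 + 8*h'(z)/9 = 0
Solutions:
 h(z) = C1 + C2*z^(4/9)


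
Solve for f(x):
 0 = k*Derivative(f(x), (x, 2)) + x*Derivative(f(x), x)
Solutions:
 f(x) = C1 + C2*sqrt(k)*erf(sqrt(2)*x*sqrt(1/k)/2)


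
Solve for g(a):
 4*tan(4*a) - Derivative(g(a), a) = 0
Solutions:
 g(a) = C1 - log(cos(4*a))


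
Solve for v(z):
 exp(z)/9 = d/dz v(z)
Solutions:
 v(z) = C1 + exp(z)/9


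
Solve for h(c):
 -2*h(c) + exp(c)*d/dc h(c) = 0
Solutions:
 h(c) = C1*exp(-2*exp(-c))


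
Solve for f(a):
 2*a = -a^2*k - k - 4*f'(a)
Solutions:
 f(a) = C1 - a^3*k/12 - a^2/4 - a*k/4


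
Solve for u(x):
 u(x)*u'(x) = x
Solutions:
 u(x) = -sqrt(C1 + x^2)
 u(x) = sqrt(C1 + x^2)


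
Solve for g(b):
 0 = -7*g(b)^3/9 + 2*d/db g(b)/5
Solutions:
 g(b) = -3*sqrt(-1/(C1 + 35*b))
 g(b) = 3*sqrt(-1/(C1 + 35*b))


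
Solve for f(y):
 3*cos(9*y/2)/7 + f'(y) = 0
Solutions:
 f(y) = C1 - 2*sin(9*y/2)/21


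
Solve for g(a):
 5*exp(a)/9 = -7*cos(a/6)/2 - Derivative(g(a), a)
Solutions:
 g(a) = C1 - 5*exp(a)/9 - 21*sin(a/6)


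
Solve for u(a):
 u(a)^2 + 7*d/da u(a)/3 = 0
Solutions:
 u(a) = 7/(C1 + 3*a)


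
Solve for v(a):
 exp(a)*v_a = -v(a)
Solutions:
 v(a) = C1*exp(exp(-a))


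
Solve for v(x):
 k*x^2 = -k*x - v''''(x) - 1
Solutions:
 v(x) = C1 + C2*x + C3*x^2 + C4*x^3 - k*x^6/360 - k*x^5/120 - x^4/24


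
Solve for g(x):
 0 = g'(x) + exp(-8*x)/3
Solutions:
 g(x) = C1 + exp(-8*x)/24


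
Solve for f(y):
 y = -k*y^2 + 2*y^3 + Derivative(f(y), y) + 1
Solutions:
 f(y) = C1 + k*y^3/3 - y^4/2 + y^2/2 - y


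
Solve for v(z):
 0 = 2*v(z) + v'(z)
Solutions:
 v(z) = C1*exp(-2*z)


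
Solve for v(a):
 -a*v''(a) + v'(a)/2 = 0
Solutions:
 v(a) = C1 + C2*a^(3/2)


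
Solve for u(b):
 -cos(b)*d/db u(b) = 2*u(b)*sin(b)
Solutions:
 u(b) = C1*cos(b)^2


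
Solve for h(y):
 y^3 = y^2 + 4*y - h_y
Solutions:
 h(y) = C1 - y^4/4 + y^3/3 + 2*y^2


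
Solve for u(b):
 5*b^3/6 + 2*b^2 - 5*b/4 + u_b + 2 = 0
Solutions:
 u(b) = C1 - 5*b^4/24 - 2*b^3/3 + 5*b^2/8 - 2*b


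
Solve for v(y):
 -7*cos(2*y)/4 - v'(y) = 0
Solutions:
 v(y) = C1 - 7*sin(2*y)/8


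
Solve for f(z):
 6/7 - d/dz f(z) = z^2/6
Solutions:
 f(z) = C1 - z^3/18 + 6*z/7


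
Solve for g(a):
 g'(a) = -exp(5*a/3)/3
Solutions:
 g(a) = C1 - exp(5*a/3)/5


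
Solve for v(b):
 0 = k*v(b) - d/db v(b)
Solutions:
 v(b) = C1*exp(b*k)


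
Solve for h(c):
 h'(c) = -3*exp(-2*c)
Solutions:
 h(c) = C1 + 3*exp(-2*c)/2


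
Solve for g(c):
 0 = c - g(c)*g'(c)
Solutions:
 g(c) = -sqrt(C1 + c^2)
 g(c) = sqrt(C1 + c^2)


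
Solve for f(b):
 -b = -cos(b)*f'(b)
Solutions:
 f(b) = C1 + Integral(b/cos(b), b)


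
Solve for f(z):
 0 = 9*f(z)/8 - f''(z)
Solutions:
 f(z) = C1*exp(-3*sqrt(2)*z/4) + C2*exp(3*sqrt(2)*z/4)


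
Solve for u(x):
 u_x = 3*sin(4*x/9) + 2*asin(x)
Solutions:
 u(x) = C1 + 2*x*asin(x) + 2*sqrt(1 - x^2) - 27*cos(4*x/9)/4


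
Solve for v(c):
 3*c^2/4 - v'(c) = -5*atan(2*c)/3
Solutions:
 v(c) = C1 + c^3/4 + 5*c*atan(2*c)/3 - 5*log(4*c^2 + 1)/12


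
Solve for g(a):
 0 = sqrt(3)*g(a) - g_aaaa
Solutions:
 g(a) = C1*exp(-3^(1/8)*a) + C2*exp(3^(1/8)*a) + C3*sin(3^(1/8)*a) + C4*cos(3^(1/8)*a)


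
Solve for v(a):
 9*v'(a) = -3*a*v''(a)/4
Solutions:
 v(a) = C1 + C2/a^11


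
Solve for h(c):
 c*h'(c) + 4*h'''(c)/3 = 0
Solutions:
 h(c) = C1 + Integral(C2*airyai(-6^(1/3)*c/2) + C3*airybi(-6^(1/3)*c/2), c)


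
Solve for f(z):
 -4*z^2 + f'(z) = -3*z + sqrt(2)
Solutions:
 f(z) = C1 + 4*z^3/3 - 3*z^2/2 + sqrt(2)*z


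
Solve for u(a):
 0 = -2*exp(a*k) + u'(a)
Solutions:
 u(a) = C1 + 2*exp(a*k)/k


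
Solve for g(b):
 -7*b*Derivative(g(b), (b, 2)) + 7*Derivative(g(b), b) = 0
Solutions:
 g(b) = C1 + C2*b^2


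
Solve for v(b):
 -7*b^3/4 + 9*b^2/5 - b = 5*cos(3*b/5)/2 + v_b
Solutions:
 v(b) = C1 - 7*b^4/16 + 3*b^3/5 - b^2/2 - 25*sin(3*b/5)/6


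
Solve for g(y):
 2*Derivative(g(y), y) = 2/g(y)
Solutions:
 g(y) = -sqrt(C1 + 2*y)
 g(y) = sqrt(C1 + 2*y)


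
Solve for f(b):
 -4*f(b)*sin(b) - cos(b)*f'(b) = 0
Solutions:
 f(b) = C1*cos(b)^4


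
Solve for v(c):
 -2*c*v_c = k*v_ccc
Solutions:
 v(c) = C1 + Integral(C2*airyai(2^(1/3)*c*(-1/k)^(1/3)) + C3*airybi(2^(1/3)*c*(-1/k)^(1/3)), c)


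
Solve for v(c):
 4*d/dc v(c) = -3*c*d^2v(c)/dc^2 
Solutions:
 v(c) = C1 + C2/c^(1/3)


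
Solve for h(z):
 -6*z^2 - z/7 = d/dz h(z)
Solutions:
 h(z) = C1 - 2*z^3 - z^2/14


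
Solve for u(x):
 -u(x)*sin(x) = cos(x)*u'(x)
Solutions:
 u(x) = C1*cos(x)


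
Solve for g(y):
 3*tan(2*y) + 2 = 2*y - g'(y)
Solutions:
 g(y) = C1 + y^2 - 2*y + 3*log(cos(2*y))/2


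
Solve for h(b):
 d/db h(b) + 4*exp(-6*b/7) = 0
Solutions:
 h(b) = C1 + 14*exp(-6*b/7)/3


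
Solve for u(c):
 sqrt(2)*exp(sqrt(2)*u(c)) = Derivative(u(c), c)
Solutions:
 u(c) = sqrt(2)*(2*log(-1/(C1 + sqrt(2)*c)) - log(2))/4


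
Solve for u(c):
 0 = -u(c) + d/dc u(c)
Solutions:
 u(c) = C1*exp(c)


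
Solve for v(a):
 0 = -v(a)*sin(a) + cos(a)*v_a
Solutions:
 v(a) = C1/cos(a)


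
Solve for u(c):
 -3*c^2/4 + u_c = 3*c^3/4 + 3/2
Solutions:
 u(c) = C1 + 3*c^4/16 + c^3/4 + 3*c/2


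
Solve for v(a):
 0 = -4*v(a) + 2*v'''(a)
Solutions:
 v(a) = C3*exp(2^(1/3)*a) + (C1*sin(2^(1/3)*sqrt(3)*a/2) + C2*cos(2^(1/3)*sqrt(3)*a/2))*exp(-2^(1/3)*a/2)


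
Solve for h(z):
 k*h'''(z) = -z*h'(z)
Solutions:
 h(z) = C1 + Integral(C2*airyai(z*(-1/k)^(1/3)) + C3*airybi(z*(-1/k)^(1/3)), z)


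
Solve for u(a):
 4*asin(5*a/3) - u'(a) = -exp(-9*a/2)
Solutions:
 u(a) = C1 + 4*a*asin(5*a/3) + 4*sqrt(9 - 25*a^2)/5 - 2*exp(-9*a/2)/9


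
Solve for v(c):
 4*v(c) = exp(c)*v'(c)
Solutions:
 v(c) = C1*exp(-4*exp(-c))


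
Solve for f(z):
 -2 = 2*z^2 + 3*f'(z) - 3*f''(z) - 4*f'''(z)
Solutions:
 f(z) = C1 + C2*exp(z*(-3 + sqrt(57))/8) + C3*exp(-z*(3 + sqrt(57))/8) - 2*z^3/9 - 2*z^2/3 - 34*z/9


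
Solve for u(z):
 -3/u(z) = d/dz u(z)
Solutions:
 u(z) = -sqrt(C1 - 6*z)
 u(z) = sqrt(C1 - 6*z)


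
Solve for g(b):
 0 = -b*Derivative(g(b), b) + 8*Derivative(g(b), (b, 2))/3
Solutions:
 g(b) = C1 + C2*erfi(sqrt(3)*b/4)


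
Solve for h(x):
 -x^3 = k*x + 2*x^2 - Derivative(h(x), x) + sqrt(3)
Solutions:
 h(x) = C1 + k*x^2/2 + x^4/4 + 2*x^3/3 + sqrt(3)*x


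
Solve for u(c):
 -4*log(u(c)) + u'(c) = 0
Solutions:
 li(u(c)) = C1 + 4*c


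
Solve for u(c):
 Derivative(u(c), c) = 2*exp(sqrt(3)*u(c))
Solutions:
 u(c) = sqrt(3)*(2*log(-1/(C1 + 2*c)) - log(3))/6


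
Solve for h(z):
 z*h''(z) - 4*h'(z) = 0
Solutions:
 h(z) = C1 + C2*z^5


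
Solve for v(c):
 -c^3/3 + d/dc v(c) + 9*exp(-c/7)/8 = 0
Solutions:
 v(c) = C1 + c^4/12 + 63*exp(-c/7)/8


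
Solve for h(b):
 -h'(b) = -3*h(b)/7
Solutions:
 h(b) = C1*exp(3*b/7)


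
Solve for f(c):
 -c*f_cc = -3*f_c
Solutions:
 f(c) = C1 + C2*c^4


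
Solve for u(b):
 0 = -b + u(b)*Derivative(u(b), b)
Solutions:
 u(b) = -sqrt(C1 + b^2)
 u(b) = sqrt(C1 + b^2)


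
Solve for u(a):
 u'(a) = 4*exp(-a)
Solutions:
 u(a) = C1 - 4*exp(-a)


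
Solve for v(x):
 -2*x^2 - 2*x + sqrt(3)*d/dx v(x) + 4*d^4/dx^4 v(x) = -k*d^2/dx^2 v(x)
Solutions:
 v(x) = C1 + C2*exp(x*(k/((-sqrt(3) + 3*I)*(sqrt(k^3 + 81) + 9)^(1/3)) + sqrt(3)*(sqrt(k^3 + 81) + 9)^(1/3)/12 - I*(sqrt(k^3 + 81) + 9)^(1/3)/4)) + C3*exp(x*(-k/((sqrt(3) + 3*I)*(sqrt(k^3 + 81) + 9)^(1/3)) + sqrt(3)*(sqrt(k^3 + 81) + 9)^(1/3)/12 + I*(sqrt(k^3 + 81) + 9)^(1/3)/4)) + C4*exp(sqrt(3)*x*(k/(sqrt(k^3 + 81) + 9)^(1/3) - (sqrt(k^3 + 81) + 9)^(1/3))/6) + 4*sqrt(3)*k^2*x/9 - 2*k*x^2/3 - 2*k*x/3 + 2*sqrt(3)*x^3/9 + sqrt(3)*x^2/3


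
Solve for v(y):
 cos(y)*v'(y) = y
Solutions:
 v(y) = C1 + Integral(y/cos(y), y)


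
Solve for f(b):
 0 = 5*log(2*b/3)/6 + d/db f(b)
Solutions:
 f(b) = C1 - 5*b*log(b)/6 - 5*b*log(2)/6 + 5*b/6 + 5*b*log(3)/6


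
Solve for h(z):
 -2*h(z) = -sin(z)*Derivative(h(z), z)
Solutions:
 h(z) = C1*(cos(z) - 1)/(cos(z) + 1)


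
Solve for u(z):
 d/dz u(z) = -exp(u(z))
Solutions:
 u(z) = log(1/(C1 + z))


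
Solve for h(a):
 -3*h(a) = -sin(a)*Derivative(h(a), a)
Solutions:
 h(a) = C1*(cos(a) - 1)^(3/2)/(cos(a) + 1)^(3/2)


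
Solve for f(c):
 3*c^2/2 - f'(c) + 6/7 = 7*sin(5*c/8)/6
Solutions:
 f(c) = C1 + c^3/2 + 6*c/7 + 28*cos(5*c/8)/15


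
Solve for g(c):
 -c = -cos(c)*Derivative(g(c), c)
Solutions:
 g(c) = C1 + Integral(c/cos(c), c)


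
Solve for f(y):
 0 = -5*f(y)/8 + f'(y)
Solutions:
 f(y) = C1*exp(5*y/8)


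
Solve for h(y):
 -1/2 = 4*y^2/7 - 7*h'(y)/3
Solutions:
 h(y) = C1 + 4*y^3/49 + 3*y/14


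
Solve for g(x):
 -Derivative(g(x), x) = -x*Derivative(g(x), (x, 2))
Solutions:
 g(x) = C1 + C2*x^2


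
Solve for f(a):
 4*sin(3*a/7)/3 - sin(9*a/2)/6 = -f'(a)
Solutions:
 f(a) = C1 + 28*cos(3*a/7)/9 - cos(9*a/2)/27


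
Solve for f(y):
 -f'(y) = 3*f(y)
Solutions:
 f(y) = C1*exp(-3*y)


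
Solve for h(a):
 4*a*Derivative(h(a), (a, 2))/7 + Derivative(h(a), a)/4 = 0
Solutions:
 h(a) = C1 + C2*a^(9/16)


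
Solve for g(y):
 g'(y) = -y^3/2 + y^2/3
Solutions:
 g(y) = C1 - y^4/8 + y^3/9


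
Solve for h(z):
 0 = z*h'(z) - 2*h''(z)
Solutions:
 h(z) = C1 + C2*erfi(z/2)


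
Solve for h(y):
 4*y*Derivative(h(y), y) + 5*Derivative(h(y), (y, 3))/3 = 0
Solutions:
 h(y) = C1 + Integral(C2*airyai(-12^(1/3)*5^(2/3)*y/5) + C3*airybi(-12^(1/3)*5^(2/3)*y/5), y)


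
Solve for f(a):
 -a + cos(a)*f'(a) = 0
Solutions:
 f(a) = C1 + Integral(a/cos(a), a)


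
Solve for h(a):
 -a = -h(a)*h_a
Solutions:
 h(a) = -sqrt(C1 + a^2)
 h(a) = sqrt(C1 + a^2)


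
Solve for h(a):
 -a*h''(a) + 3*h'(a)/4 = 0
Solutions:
 h(a) = C1 + C2*a^(7/4)


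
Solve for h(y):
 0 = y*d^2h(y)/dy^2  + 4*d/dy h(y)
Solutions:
 h(y) = C1 + C2/y^3


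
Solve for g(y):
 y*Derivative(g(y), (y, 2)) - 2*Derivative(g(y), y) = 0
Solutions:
 g(y) = C1 + C2*y^3


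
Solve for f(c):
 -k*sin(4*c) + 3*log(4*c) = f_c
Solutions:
 f(c) = C1 + 3*c*log(c) - 3*c + 6*c*log(2) + k*cos(4*c)/4


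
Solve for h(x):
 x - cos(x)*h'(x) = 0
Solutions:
 h(x) = C1 + Integral(x/cos(x), x)


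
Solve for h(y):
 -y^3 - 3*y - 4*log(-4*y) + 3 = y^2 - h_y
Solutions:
 h(y) = C1 + y^4/4 + y^3/3 + 3*y^2/2 + 4*y*log(-y) + y*(-7 + 8*log(2))


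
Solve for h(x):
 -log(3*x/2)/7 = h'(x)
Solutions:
 h(x) = C1 - x*log(x)/7 - x*log(3)/7 + x*log(2)/7 + x/7


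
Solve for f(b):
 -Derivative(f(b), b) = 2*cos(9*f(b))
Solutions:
 f(b) = -asin((C1 + exp(36*b))/(C1 - exp(36*b)))/9 + pi/9
 f(b) = asin((C1 + exp(36*b))/(C1 - exp(36*b)))/9


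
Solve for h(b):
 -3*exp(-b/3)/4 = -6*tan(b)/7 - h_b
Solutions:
 h(b) = C1 - 3*log(tan(b)^2 + 1)/7 - 9*exp(-b/3)/4


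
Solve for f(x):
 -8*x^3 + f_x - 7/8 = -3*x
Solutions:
 f(x) = C1 + 2*x^4 - 3*x^2/2 + 7*x/8


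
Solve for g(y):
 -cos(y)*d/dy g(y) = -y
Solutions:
 g(y) = C1 + Integral(y/cos(y), y)


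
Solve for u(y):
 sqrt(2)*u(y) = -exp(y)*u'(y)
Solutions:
 u(y) = C1*exp(sqrt(2)*exp(-y))


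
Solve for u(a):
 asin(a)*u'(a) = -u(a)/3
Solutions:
 u(a) = C1*exp(-Integral(1/asin(a), a)/3)


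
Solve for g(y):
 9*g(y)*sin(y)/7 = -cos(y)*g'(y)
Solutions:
 g(y) = C1*cos(y)^(9/7)


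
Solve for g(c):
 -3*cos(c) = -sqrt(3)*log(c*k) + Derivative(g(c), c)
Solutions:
 g(c) = C1 + sqrt(3)*c*(log(c*k) - 1) - 3*sin(c)


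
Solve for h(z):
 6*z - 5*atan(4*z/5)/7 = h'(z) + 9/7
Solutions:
 h(z) = C1 + 3*z^2 - 5*z*atan(4*z/5)/7 - 9*z/7 + 25*log(16*z^2 + 25)/56


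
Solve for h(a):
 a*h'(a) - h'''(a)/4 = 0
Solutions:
 h(a) = C1 + Integral(C2*airyai(2^(2/3)*a) + C3*airybi(2^(2/3)*a), a)


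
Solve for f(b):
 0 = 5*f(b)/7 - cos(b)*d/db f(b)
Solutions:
 f(b) = C1*(sin(b) + 1)^(5/14)/(sin(b) - 1)^(5/14)


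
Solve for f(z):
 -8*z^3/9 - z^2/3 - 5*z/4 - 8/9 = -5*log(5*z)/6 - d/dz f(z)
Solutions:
 f(z) = C1 + 2*z^4/9 + z^3/9 + 5*z^2/8 - 5*z*log(z)/6 - 5*z*log(5)/6 + 31*z/18


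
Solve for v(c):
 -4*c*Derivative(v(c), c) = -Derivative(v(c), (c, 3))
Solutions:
 v(c) = C1 + Integral(C2*airyai(2^(2/3)*c) + C3*airybi(2^(2/3)*c), c)


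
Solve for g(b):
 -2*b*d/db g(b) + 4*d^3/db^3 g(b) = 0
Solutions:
 g(b) = C1 + Integral(C2*airyai(2^(2/3)*b/2) + C3*airybi(2^(2/3)*b/2), b)


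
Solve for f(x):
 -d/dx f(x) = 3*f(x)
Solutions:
 f(x) = C1*exp(-3*x)


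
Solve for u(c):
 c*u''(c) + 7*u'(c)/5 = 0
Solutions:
 u(c) = C1 + C2/c^(2/5)


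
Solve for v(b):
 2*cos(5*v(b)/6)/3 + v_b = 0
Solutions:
 2*b/3 - 3*log(sin(5*v(b)/6) - 1)/5 + 3*log(sin(5*v(b)/6) + 1)/5 = C1


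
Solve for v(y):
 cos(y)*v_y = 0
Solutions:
 v(y) = C1


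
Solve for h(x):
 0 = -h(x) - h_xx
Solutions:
 h(x) = C1*sin(x) + C2*cos(x)


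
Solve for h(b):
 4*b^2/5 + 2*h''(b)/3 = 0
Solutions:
 h(b) = C1 + C2*b - b^4/10


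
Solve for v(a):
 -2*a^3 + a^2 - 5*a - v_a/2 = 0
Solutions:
 v(a) = C1 - a^4 + 2*a^3/3 - 5*a^2


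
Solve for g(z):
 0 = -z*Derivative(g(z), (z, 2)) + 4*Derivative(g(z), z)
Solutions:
 g(z) = C1 + C2*z^5


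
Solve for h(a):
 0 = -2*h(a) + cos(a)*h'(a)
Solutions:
 h(a) = C1*(sin(a) + 1)/(sin(a) - 1)


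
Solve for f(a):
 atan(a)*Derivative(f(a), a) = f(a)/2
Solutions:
 f(a) = C1*exp(Integral(1/atan(a), a)/2)


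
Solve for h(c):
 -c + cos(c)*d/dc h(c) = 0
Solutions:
 h(c) = C1 + Integral(c/cos(c), c)


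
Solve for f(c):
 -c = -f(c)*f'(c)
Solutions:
 f(c) = -sqrt(C1 + c^2)
 f(c) = sqrt(C1 + c^2)


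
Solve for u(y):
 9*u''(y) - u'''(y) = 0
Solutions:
 u(y) = C1 + C2*y + C3*exp(9*y)


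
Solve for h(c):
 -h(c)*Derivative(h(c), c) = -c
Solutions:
 h(c) = -sqrt(C1 + c^2)
 h(c) = sqrt(C1 + c^2)


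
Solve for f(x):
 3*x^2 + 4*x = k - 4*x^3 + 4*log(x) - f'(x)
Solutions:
 f(x) = C1 + k*x - x^4 - x^3 - 2*x^2 + 4*x*log(x) - 4*x


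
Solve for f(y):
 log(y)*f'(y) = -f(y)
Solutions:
 f(y) = C1*exp(-li(y))


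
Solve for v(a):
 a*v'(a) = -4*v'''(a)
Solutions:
 v(a) = C1 + Integral(C2*airyai(-2^(1/3)*a/2) + C3*airybi(-2^(1/3)*a/2), a)


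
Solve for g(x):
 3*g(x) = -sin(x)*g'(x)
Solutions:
 g(x) = C1*(cos(x) + 1)^(3/2)/(cos(x) - 1)^(3/2)


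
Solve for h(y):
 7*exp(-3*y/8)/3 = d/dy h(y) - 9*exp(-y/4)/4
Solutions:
 h(y) = C1 - 9*exp(-y/4) - 56*exp(-3*y/8)/9


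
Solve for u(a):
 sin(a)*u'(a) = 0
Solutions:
 u(a) = C1


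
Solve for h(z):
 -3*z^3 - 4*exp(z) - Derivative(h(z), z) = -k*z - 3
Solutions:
 h(z) = C1 + k*z^2/2 - 3*z^4/4 + 3*z - 4*exp(z)


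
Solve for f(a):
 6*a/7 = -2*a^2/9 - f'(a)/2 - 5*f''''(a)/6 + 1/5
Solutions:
 f(a) = C1 + C4*exp(-3^(1/3)*5^(2/3)*a/5) - 4*a^3/27 - 6*a^2/7 + 2*a/5 + (C2*sin(3^(5/6)*5^(2/3)*a/10) + C3*cos(3^(5/6)*5^(2/3)*a/10))*exp(3^(1/3)*5^(2/3)*a/10)


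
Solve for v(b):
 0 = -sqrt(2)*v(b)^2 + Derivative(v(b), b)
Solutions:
 v(b) = -1/(C1 + sqrt(2)*b)


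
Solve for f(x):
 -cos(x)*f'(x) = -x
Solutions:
 f(x) = C1 + Integral(x/cos(x), x)


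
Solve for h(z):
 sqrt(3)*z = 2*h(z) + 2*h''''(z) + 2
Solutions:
 h(z) = sqrt(3)*z/2 + (C1*sin(sqrt(2)*z/2) + C2*cos(sqrt(2)*z/2))*exp(-sqrt(2)*z/2) + (C3*sin(sqrt(2)*z/2) + C4*cos(sqrt(2)*z/2))*exp(sqrt(2)*z/2) - 1


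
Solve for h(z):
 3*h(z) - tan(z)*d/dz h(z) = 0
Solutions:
 h(z) = C1*sin(z)^3


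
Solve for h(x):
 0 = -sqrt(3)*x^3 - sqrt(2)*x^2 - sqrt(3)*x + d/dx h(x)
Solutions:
 h(x) = C1 + sqrt(3)*x^4/4 + sqrt(2)*x^3/3 + sqrt(3)*x^2/2


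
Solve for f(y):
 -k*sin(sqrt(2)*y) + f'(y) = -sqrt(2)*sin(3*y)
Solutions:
 f(y) = C1 - sqrt(2)*k*cos(sqrt(2)*y)/2 + sqrt(2)*cos(3*y)/3


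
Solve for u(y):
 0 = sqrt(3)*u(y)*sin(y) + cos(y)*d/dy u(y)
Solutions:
 u(y) = C1*cos(y)^(sqrt(3))


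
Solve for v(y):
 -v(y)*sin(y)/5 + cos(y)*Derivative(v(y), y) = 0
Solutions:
 v(y) = C1/cos(y)^(1/5)


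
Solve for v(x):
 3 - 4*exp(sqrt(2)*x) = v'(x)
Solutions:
 v(x) = C1 + 3*x - 2*sqrt(2)*exp(sqrt(2)*x)


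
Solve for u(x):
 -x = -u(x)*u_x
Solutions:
 u(x) = -sqrt(C1 + x^2)
 u(x) = sqrt(C1 + x^2)


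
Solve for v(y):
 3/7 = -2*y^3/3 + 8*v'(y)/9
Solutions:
 v(y) = C1 + 3*y^4/16 + 27*y/56


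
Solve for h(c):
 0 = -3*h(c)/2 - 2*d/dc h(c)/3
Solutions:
 h(c) = C1*exp(-9*c/4)


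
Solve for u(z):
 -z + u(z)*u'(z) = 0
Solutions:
 u(z) = -sqrt(C1 + z^2)
 u(z) = sqrt(C1 + z^2)


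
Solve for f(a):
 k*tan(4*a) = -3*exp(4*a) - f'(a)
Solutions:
 f(a) = C1 + k*log(cos(4*a))/4 - 3*exp(4*a)/4


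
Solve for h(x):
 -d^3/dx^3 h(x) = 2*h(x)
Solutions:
 h(x) = C3*exp(-2^(1/3)*x) + (C1*sin(2^(1/3)*sqrt(3)*x/2) + C2*cos(2^(1/3)*sqrt(3)*x/2))*exp(2^(1/3)*x/2)


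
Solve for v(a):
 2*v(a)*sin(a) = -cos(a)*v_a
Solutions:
 v(a) = C1*cos(a)^2


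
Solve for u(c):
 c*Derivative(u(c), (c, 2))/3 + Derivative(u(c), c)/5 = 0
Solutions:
 u(c) = C1 + C2*c^(2/5)


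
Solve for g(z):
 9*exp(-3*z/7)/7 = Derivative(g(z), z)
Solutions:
 g(z) = C1 - 3*exp(-3*z/7)


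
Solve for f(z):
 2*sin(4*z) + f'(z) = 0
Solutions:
 f(z) = C1 + cos(4*z)/2


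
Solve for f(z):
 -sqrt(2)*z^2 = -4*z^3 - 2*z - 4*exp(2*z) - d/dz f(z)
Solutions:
 f(z) = C1 - z^4 + sqrt(2)*z^3/3 - z^2 - 2*exp(2*z)


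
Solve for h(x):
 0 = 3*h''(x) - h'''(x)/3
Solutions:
 h(x) = C1 + C2*x + C3*exp(9*x)


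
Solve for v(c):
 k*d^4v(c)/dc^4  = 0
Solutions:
 v(c) = C1 + C2*c + C3*c^2 + C4*c^3


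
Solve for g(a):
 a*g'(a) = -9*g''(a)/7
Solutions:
 g(a) = C1 + C2*erf(sqrt(14)*a/6)


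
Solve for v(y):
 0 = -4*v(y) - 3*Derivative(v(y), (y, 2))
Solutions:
 v(y) = C1*sin(2*sqrt(3)*y/3) + C2*cos(2*sqrt(3)*y/3)


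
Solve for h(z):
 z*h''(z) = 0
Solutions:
 h(z) = C1 + C2*z


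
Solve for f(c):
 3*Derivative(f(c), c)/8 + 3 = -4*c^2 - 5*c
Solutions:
 f(c) = C1 - 32*c^3/9 - 20*c^2/3 - 8*c


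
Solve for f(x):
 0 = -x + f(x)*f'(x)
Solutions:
 f(x) = -sqrt(C1 + x^2)
 f(x) = sqrt(C1 + x^2)


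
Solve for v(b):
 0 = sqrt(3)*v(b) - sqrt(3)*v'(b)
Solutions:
 v(b) = C1*exp(b)


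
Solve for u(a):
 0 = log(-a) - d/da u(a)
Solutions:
 u(a) = C1 + a*log(-a) - a


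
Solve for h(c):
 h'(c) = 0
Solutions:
 h(c) = C1


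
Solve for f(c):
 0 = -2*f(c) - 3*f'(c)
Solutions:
 f(c) = C1*exp(-2*c/3)


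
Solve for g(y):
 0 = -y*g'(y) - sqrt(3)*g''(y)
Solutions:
 g(y) = C1 + C2*erf(sqrt(2)*3^(3/4)*y/6)


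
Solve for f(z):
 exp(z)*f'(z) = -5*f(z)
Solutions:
 f(z) = C1*exp(5*exp(-z))


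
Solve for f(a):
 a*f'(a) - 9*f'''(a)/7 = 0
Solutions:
 f(a) = C1 + Integral(C2*airyai(21^(1/3)*a/3) + C3*airybi(21^(1/3)*a/3), a)


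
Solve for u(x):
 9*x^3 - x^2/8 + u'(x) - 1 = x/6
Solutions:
 u(x) = C1 - 9*x^4/4 + x^3/24 + x^2/12 + x


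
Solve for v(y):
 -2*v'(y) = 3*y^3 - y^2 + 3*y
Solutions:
 v(y) = C1 - 3*y^4/8 + y^3/6 - 3*y^2/4


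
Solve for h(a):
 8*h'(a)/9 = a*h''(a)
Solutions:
 h(a) = C1 + C2*a^(17/9)


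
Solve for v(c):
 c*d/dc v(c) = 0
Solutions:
 v(c) = C1


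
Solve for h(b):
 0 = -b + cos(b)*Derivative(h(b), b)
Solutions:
 h(b) = C1 + Integral(b/cos(b), b)


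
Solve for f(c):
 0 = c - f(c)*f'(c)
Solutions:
 f(c) = -sqrt(C1 + c^2)
 f(c) = sqrt(C1 + c^2)


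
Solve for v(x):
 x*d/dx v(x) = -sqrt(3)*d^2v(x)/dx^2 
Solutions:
 v(x) = C1 + C2*erf(sqrt(2)*3^(3/4)*x/6)


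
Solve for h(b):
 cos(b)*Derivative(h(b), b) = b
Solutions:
 h(b) = C1 + Integral(b/cos(b), b)


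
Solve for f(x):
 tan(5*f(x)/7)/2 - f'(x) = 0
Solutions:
 f(x) = -7*asin(C1*exp(5*x/14))/5 + 7*pi/5
 f(x) = 7*asin(C1*exp(5*x/14))/5


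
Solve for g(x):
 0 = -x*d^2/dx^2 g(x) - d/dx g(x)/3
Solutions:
 g(x) = C1 + C2*x^(2/3)


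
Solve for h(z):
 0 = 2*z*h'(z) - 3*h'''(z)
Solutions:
 h(z) = C1 + Integral(C2*airyai(2^(1/3)*3^(2/3)*z/3) + C3*airybi(2^(1/3)*3^(2/3)*z/3), z)


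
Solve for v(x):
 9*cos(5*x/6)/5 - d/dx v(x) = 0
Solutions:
 v(x) = C1 + 54*sin(5*x/6)/25


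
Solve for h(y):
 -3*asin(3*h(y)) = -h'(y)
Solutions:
 Integral(1/asin(3*_y), (_y, h(y))) = C1 + 3*y


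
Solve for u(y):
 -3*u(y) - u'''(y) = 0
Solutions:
 u(y) = C3*exp(-3^(1/3)*y) + (C1*sin(3^(5/6)*y/2) + C2*cos(3^(5/6)*y/2))*exp(3^(1/3)*y/2)


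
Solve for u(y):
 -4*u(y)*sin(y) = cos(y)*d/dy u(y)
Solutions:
 u(y) = C1*cos(y)^4


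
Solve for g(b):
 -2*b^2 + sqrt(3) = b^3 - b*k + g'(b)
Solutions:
 g(b) = C1 - b^4/4 - 2*b^3/3 + b^2*k/2 + sqrt(3)*b


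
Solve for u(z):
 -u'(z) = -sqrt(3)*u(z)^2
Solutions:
 u(z) = -1/(C1 + sqrt(3)*z)


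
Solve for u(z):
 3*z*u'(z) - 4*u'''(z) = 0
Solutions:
 u(z) = C1 + Integral(C2*airyai(6^(1/3)*z/2) + C3*airybi(6^(1/3)*z/2), z)


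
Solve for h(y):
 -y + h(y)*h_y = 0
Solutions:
 h(y) = -sqrt(C1 + y^2)
 h(y) = sqrt(C1 + y^2)


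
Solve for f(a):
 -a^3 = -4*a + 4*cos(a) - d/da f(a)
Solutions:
 f(a) = C1 + a^4/4 - 2*a^2 + 4*sin(a)


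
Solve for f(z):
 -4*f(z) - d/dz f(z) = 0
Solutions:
 f(z) = C1*exp(-4*z)


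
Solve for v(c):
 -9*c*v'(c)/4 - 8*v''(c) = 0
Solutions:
 v(c) = C1 + C2*erf(3*c/8)


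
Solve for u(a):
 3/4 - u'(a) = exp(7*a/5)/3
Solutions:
 u(a) = C1 + 3*a/4 - 5*exp(7*a/5)/21


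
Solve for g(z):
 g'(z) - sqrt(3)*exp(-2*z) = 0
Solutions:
 g(z) = C1 - sqrt(3)*exp(-2*z)/2


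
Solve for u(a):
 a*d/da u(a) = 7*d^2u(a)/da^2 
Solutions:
 u(a) = C1 + C2*erfi(sqrt(14)*a/14)


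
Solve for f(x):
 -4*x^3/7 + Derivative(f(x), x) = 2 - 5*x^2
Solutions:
 f(x) = C1 + x^4/7 - 5*x^3/3 + 2*x


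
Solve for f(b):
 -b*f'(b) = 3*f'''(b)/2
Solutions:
 f(b) = C1 + Integral(C2*airyai(-2^(1/3)*3^(2/3)*b/3) + C3*airybi(-2^(1/3)*3^(2/3)*b/3), b)


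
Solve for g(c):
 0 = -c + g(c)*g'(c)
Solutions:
 g(c) = -sqrt(C1 + c^2)
 g(c) = sqrt(C1 + c^2)


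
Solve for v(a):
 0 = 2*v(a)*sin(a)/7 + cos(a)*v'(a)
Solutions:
 v(a) = C1*cos(a)^(2/7)


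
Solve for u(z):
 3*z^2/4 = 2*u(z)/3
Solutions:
 u(z) = 9*z^2/8


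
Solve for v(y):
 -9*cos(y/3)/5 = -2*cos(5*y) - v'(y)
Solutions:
 v(y) = C1 + 27*sin(y/3)/5 - 2*sin(5*y)/5


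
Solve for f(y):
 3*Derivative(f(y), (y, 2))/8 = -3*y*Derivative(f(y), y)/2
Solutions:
 f(y) = C1 + C2*erf(sqrt(2)*y)


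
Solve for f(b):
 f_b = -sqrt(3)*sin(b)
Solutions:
 f(b) = C1 + sqrt(3)*cos(b)


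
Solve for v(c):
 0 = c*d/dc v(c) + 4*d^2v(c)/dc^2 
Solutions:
 v(c) = C1 + C2*erf(sqrt(2)*c/4)


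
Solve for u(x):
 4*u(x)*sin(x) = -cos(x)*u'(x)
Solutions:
 u(x) = C1*cos(x)^4


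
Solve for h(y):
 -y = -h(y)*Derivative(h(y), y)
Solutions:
 h(y) = -sqrt(C1 + y^2)
 h(y) = sqrt(C1 + y^2)


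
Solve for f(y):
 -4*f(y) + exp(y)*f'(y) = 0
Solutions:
 f(y) = C1*exp(-4*exp(-y))


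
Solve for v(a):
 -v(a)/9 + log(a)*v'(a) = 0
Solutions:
 v(a) = C1*exp(li(a)/9)


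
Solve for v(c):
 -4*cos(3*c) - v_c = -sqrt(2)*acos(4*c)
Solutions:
 v(c) = C1 + sqrt(2)*(c*acos(4*c) - sqrt(1 - 16*c^2)/4) - 4*sin(3*c)/3


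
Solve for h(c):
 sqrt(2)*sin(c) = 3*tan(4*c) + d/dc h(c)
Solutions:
 h(c) = C1 + 3*log(cos(4*c))/4 - sqrt(2)*cos(c)


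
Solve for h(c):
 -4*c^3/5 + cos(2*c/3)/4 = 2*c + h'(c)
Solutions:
 h(c) = C1 - c^4/5 - c^2 + 3*sin(2*c/3)/8


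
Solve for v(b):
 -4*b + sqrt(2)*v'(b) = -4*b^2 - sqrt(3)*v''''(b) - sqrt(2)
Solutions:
 v(b) = C1 + C4*exp(-2^(1/6)*3^(5/6)*b/3) - 2*sqrt(2)*b^3/3 + sqrt(2)*b^2 - b + (C2*sin(2^(1/6)*3^(1/3)*b/2) + C3*cos(2^(1/6)*3^(1/3)*b/2))*exp(2^(1/6)*3^(5/6)*b/6)


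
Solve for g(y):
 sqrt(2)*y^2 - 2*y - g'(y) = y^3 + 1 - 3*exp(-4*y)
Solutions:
 g(y) = C1 - y^4/4 + sqrt(2)*y^3/3 - y^2 - y - 3*exp(-4*y)/4


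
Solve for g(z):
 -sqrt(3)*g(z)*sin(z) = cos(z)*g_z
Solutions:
 g(z) = C1*cos(z)^(sqrt(3))


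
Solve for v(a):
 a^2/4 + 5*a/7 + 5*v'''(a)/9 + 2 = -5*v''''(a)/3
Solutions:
 v(a) = C1 + C2*a + C3*a^2 + C4*exp(-a/3) - 3*a^5/400 + 33*a^4/560 - 183*a^3/140


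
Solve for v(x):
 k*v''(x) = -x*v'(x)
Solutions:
 v(x) = C1 + C2*sqrt(k)*erf(sqrt(2)*x*sqrt(1/k)/2)


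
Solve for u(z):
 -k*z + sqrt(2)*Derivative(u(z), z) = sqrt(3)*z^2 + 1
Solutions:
 u(z) = C1 + sqrt(2)*k*z^2/4 + sqrt(6)*z^3/6 + sqrt(2)*z/2


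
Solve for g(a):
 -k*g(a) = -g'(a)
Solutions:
 g(a) = C1*exp(a*k)


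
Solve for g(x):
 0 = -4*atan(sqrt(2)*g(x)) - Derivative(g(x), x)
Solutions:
 Integral(1/atan(sqrt(2)*_y), (_y, g(x))) = C1 - 4*x


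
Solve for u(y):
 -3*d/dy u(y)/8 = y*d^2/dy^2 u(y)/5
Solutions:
 u(y) = C1 + C2/y^(7/8)


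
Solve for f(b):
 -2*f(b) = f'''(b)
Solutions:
 f(b) = C3*exp(-2^(1/3)*b) + (C1*sin(2^(1/3)*sqrt(3)*b/2) + C2*cos(2^(1/3)*sqrt(3)*b/2))*exp(2^(1/3)*b/2)


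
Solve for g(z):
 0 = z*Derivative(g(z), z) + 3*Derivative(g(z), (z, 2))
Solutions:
 g(z) = C1 + C2*erf(sqrt(6)*z/6)


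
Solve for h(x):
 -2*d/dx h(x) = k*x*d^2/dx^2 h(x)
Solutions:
 h(x) = C1 + x^(((re(k) - 2)*re(k) + im(k)^2)/(re(k)^2 + im(k)^2))*(C2*sin(2*log(x)*Abs(im(k))/(re(k)^2 + im(k)^2)) + C3*cos(2*log(x)*im(k)/(re(k)^2 + im(k)^2)))


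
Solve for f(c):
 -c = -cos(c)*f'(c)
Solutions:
 f(c) = C1 + Integral(c/cos(c), c)


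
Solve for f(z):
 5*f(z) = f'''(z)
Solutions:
 f(z) = C3*exp(5^(1/3)*z) + (C1*sin(sqrt(3)*5^(1/3)*z/2) + C2*cos(sqrt(3)*5^(1/3)*z/2))*exp(-5^(1/3)*z/2)


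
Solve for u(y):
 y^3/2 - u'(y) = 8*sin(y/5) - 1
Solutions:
 u(y) = C1 + y^4/8 + y + 40*cos(y/5)


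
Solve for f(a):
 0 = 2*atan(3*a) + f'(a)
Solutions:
 f(a) = C1 - 2*a*atan(3*a) + log(9*a^2 + 1)/3


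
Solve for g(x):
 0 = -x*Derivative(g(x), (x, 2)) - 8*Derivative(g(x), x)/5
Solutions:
 g(x) = C1 + C2/x^(3/5)


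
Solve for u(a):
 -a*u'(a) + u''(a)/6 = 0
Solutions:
 u(a) = C1 + C2*erfi(sqrt(3)*a)


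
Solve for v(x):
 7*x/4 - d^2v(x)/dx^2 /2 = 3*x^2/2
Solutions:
 v(x) = C1 + C2*x - x^4/4 + 7*x^3/12


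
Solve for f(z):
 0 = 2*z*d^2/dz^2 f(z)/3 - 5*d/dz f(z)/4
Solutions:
 f(z) = C1 + C2*z^(23/8)


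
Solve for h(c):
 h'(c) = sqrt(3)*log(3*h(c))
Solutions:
 -sqrt(3)*Integral(1/(log(_y) + log(3)), (_y, h(c)))/3 = C1 - c


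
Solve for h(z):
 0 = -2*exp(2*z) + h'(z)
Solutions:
 h(z) = C1 + exp(2*z)


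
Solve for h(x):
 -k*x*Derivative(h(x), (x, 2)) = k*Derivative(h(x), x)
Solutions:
 h(x) = C1 + C2*log(x)


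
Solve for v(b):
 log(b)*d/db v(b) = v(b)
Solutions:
 v(b) = C1*exp(li(b))


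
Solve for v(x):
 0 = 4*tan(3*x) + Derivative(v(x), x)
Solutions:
 v(x) = C1 + 4*log(cos(3*x))/3


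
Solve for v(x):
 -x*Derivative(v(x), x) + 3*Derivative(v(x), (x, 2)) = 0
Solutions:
 v(x) = C1 + C2*erfi(sqrt(6)*x/6)


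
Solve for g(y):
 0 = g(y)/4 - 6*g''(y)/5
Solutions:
 g(y) = C1*exp(-sqrt(30)*y/12) + C2*exp(sqrt(30)*y/12)


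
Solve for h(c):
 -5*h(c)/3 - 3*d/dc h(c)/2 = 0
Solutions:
 h(c) = C1*exp(-10*c/9)


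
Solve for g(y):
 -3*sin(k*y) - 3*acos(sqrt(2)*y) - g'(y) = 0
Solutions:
 g(y) = C1 - 3*y*acos(sqrt(2)*y) + 3*sqrt(2)*sqrt(1 - 2*y^2)/2 - 3*Piecewise((-cos(k*y)/k, Ne(k, 0)), (0, True))


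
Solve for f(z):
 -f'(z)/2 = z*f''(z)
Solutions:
 f(z) = C1 + C2*sqrt(z)


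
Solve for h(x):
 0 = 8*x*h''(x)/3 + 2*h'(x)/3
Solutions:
 h(x) = C1 + C2*x^(3/4)


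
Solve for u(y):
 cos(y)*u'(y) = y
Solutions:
 u(y) = C1 + Integral(y/cos(y), y)


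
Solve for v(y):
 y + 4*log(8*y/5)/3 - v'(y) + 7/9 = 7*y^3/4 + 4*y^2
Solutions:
 v(y) = C1 - 7*y^4/16 - 4*y^3/3 + y^2/2 + 4*y*log(y)/3 - 4*y*log(5)/3 - 5*y/9 + 4*y*log(2)


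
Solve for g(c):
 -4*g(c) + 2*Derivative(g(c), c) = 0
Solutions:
 g(c) = C1*exp(2*c)


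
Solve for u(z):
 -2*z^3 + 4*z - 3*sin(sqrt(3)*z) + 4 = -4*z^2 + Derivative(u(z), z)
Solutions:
 u(z) = C1 - z^4/2 + 4*z^3/3 + 2*z^2 + 4*z + sqrt(3)*cos(sqrt(3)*z)


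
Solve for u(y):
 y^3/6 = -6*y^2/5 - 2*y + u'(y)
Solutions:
 u(y) = C1 + y^4/24 + 2*y^3/5 + y^2


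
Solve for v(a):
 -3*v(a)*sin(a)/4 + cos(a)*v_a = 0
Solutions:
 v(a) = C1/cos(a)^(3/4)


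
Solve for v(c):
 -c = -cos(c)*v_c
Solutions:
 v(c) = C1 + Integral(c/cos(c), c)


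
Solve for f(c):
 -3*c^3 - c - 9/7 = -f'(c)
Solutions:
 f(c) = C1 + 3*c^4/4 + c^2/2 + 9*c/7


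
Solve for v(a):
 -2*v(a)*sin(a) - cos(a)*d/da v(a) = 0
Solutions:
 v(a) = C1*cos(a)^2


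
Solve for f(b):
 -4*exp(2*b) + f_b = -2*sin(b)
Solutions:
 f(b) = C1 + 2*exp(2*b) + 2*cos(b)


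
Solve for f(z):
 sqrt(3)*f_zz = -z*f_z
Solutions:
 f(z) = C1 + C2*erf(sqrt(2)*3^(3/4)*z/6)


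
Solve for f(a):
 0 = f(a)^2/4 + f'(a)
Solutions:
 f(a) = 4/(C1 + a)


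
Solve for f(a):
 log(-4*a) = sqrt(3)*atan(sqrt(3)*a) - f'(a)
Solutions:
 f(a) = C1 - a*log(-a) - 2*a*log(2) + a + sqrt(3)*(a*atan(sqrt(3)*a) - sqrt(3)*log(3*a^2 + 1)/6)


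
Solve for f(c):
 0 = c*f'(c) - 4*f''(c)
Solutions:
 f(c) = C1 + C2*erfi(sqrt(2)*c/4)


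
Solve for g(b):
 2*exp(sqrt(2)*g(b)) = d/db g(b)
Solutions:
 g(b) = sqrt(2)*(2*log(-1/(C1 + 2*b)) - log(2))/4


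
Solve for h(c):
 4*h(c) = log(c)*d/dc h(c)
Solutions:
 h(c) = C1*exp(4*li(c))


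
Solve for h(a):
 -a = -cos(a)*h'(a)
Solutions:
 h(a) = C1 + Integral(a/cos(a), a)


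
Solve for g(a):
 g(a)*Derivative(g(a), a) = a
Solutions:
 g(a) = -sqrt(C1 + a^2)
 g(a) = sqrt(C1 + a^2)


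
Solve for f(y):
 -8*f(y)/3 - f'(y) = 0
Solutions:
 f(y) = C1*exp(-8*y/3)


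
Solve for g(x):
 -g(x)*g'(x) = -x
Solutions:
 g(x) = -sqrt(C1 + x^2)
 g(x) = sqrt(C1 + x^2)


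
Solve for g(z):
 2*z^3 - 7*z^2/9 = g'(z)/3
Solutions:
 g(z) = C1 + 3*z^4/2 - 7*z^3/9


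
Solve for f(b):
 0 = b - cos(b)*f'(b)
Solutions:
 f(b) = C1 + Integral(b/cos(b), b)


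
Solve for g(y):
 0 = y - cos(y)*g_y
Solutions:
 g(y) = C1 + Integral(y/cos(y), y)


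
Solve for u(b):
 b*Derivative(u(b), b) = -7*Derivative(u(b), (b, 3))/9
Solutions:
 u(b) = C1 + Integral(C2*airyai(-21^(2/3)*b/7) + C3*airybi(-21^(2/3)*b/7), b)
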